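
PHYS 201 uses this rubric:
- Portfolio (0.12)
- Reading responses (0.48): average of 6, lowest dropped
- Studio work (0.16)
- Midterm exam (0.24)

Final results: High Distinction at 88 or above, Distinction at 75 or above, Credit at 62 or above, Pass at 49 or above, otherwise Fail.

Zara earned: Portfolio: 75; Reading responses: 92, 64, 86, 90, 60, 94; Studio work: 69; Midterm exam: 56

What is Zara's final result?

Credit

Reading responses: drop 60 → average of remaining 5 = 426/5 = 85.2
Weighted total:
  Portfolio 75 × 0.12 = 9
  Reading responses 85.2 × 0.48 = 40.896
  Studio work 69 × 0.16 = 11.04
  Midterm exam 56 × 0.24 = 13.44
Sum = 74.376
74.376 is ≥ 62 and < 75 → Credit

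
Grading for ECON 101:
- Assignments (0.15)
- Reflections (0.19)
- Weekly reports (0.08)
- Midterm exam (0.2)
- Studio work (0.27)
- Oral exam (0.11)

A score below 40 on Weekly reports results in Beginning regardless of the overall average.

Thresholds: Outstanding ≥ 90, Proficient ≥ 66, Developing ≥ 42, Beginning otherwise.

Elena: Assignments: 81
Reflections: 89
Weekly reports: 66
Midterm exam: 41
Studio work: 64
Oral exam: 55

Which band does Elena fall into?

Developing

Weekly reports score 66 ≥ 40: minimum met.
Weighted total:
  Assignments 81 × 0.15 = 12.15
  Reflections 89 × 0.19 = 16.91
  Weekly reports 66 × 0.08 = 5.28
  Midterm exam 41 × 0.2 = 8.2
  Studio work 64 × 0.27 = 17.28
  Oral exam 55 × 0.11 = 6.05
Sum = 65.87
65.87 is ≥ 42 and < 66 → Developing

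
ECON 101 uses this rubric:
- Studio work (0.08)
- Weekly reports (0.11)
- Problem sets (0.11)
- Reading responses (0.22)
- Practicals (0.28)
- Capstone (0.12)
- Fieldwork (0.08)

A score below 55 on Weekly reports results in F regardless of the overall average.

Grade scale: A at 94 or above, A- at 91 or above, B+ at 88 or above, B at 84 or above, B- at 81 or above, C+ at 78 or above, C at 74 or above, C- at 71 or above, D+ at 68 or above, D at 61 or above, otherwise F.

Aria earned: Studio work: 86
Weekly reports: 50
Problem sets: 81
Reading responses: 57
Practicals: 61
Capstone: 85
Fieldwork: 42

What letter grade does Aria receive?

Weekly reports score 50 < 55: minimum not met.
Weighted total:
  Studio work 86 × 0.08 = 6.88
  Weekly reports 50 × 0.11 = 5.5
  Problem sets 81 × 0.11 = 8.91
  Reading responses 57 × 0.22 = 12.54
  Practicals 61 × 0.28 = 17.08
  Capstone 85 × 0.12 = 10.2
  Fieldwork 42 × 0.08 = 3.36
Sum = 64.47
Because the Weekly reports minimum was not met, the result is F.

F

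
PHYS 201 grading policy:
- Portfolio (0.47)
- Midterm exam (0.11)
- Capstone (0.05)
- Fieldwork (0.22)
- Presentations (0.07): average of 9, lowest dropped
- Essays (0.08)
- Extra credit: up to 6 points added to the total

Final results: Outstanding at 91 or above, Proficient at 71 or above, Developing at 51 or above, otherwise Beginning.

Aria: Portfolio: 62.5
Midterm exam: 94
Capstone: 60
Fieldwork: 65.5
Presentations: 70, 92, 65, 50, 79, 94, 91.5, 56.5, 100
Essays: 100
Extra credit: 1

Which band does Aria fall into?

Presentations: drop 50 → average of remaining 8 = 648/8 = 81
Weighted total:
  Portfolio 62.5 × 0.47 = 29.375
  Midterm exam 94 × 0.11 = 10.34
  Capstone 60 × 0.05 = 3
  Fieldwork 65.5 × 0.22 = 14.41
  Presentations 81 × 0.07 = 5.67
  Essays 100 × 0.08 = 8
Sum = 70.795
Extra credit: 70.795 + 1 = 71.795
71.795 is ≥ 71 and < 91 → Proficient

Proficient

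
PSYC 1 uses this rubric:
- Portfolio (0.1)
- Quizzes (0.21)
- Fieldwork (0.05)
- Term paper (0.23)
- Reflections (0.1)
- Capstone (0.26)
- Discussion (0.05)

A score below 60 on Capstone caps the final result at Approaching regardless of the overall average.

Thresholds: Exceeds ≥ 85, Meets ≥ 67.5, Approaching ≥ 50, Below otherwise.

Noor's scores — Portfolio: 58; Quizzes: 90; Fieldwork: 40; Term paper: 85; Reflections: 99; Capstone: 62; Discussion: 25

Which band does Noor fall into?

Capstone score 62 ≥ 60: minimum met.
Weighted total:
  Portfolio 58 × 0.1 = 5.8
  Quizzes 90 × 0.21 = 18.9
  Fieldwork 40 × 0.05 = 2
  Term paper 85 × 0.23 = 19.55
  Reflections 99 × 0.1 = 9.9
  Capstone 62 × 0.26 = 16.12
  Discussion 25 × 0.05 = 1.25
Sum = 73.52
73.52 is ≥ 67.5 and < 85 → Meets

Meets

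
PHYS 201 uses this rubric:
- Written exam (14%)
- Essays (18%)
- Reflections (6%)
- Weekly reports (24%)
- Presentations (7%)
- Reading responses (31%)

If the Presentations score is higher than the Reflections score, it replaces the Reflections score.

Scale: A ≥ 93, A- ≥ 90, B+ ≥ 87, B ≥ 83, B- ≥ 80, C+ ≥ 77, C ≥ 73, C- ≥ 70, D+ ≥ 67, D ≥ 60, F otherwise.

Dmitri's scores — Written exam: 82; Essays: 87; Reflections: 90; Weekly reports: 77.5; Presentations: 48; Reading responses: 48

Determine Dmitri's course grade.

D+

Presentations (48) ≤ Reflections (90), so Reflections stays at 90.
Weighted total:
  Written exam 82 × 0.14 = 11.48
  Essays 87 × 0.18 = 15.66
  Reflections 90 × 0.06 = 5.4
  Weekly reports 77.5 × 0.24 = 18.6
  Presentations 48 × 0.07 = 3.36
  Reading responses 48 × 0.31 = 14.88
Sum = 69.38
69.38 is ≥ 67 and < 70 → D+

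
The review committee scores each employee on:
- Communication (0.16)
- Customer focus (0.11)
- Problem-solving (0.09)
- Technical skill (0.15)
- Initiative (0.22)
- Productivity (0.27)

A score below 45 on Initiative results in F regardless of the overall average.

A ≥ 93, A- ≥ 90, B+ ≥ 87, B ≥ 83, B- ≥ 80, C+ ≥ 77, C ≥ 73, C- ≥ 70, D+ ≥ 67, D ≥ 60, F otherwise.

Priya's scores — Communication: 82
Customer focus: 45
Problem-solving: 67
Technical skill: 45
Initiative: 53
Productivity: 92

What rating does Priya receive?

Initiative score 53 ≥ 45: minimum met.
Weighted total:
  Communication 82 × 0.16 = 13.12
  Customer focus 45 × 0.11 = 4.95
  Problem-solving 67 × 0.09 = 6.03
  Technical skill 45 × 0.15 = 6.75
  Initiative 53 × 0.22 = 11.66
  Productivity 92 × 0.27 = 24.84
Sum = 67.35
67.35 is ≥ 67 and < 70 → D+

D+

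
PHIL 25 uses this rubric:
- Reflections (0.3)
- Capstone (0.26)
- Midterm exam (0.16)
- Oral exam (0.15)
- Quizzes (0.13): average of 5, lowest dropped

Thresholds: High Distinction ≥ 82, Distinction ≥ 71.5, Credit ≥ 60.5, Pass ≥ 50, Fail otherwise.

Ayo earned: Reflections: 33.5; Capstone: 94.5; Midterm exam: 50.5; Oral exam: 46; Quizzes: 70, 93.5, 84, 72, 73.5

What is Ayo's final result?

Pass

Quizzes: drop 70 → average of remaining 4 = 323/4 = 80.75
Weighted total:
  Reflections 33.5 × 0.3 = 10.05
  Capstone 94.5 × 0.26 = 24.57
  Midterm exam 50.5 × 0.16 = 8.08
  Oral exam 46 × 0.15 = 6.9
  Quizzes 80.75 × 0.13 = 10.4975
Sum = 60.0975
60.0975 is ≥ 50 and < 60.5 → Pass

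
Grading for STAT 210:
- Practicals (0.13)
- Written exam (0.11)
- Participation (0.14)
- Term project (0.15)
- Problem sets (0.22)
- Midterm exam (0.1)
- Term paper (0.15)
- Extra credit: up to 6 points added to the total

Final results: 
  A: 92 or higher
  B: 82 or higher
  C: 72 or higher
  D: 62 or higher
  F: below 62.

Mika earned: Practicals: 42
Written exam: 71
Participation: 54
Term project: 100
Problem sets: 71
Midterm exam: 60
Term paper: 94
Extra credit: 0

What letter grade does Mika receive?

D

Weighted total:
  Practicals 42 × 0.13 = 5.46
  Written exam 71 × 0.11 = 7.81
  Participation 54 × 0.14 = 7.56
  Term project 100 × 0.15 = 15
  Problem sets 71 × 0.22 = 15.62
  Midterm exam 60 × 0.1 = 6
  Term paper 94 × 0.15 = 14.1
Sum = 71.55
Extra credit: 71.55 + 0 = 71.55
71.55 is ≥ 62 and < 72 → D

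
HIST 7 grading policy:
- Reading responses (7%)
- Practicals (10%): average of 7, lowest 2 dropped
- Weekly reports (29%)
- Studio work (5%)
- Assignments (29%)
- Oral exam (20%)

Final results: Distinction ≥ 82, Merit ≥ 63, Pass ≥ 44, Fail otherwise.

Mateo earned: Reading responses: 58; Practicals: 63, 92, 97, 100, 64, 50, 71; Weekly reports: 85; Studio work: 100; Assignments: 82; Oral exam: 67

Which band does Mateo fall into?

Merit

Practicals: drop 50, 63 → average of remaining 5 = 424/5 = 84.8
Weighted total:
  Reading responses 58 × 0.07 = 4.06
  Practicals 84.8 × 0.1 = 8.48
  Weekly reports 85 × 0.29 = 24.65
  Studio work 100 × 0.05 = 5
  Assignments 82 × 0.29 = 23.78
  Oral exam 67 × 0.2 = 13.4
Sum = 79.37
79.37 is ≥ 63 and < 82 → Merit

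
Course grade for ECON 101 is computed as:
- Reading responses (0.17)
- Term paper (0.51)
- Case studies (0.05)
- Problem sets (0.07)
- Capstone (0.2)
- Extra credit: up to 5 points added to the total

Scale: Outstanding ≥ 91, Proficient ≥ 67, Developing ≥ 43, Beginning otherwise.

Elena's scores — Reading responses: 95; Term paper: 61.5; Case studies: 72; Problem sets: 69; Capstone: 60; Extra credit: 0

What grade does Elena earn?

Proficient

Weighted total:
  Reading responses 95 × 0.17 = 16.15
  Term paper 61.5 × 0.51 = 31.365
  Case studies 72 × 0.05 = 3.6
  Problem sets 69 × 0.07 = 4.83
  Capstone 60 × 0.2 = 12
Sum = 67.945
Extra credit: 67.945 + 0 = 67.945
67.945 is ≥ 67 and < 91 → Proficient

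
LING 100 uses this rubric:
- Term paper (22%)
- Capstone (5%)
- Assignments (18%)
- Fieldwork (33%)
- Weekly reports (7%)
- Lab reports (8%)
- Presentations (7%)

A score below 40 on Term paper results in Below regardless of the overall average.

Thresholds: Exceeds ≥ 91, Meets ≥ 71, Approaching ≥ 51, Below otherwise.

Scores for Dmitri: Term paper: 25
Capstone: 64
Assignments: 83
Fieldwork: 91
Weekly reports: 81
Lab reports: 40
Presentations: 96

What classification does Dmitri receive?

Term paper score 25 < 40: minimum not met.
Weighted total:
  Term paper 25 × 0.22 = 5.5
  Capstone 64 × 0.05 = 3.2
  Assignments 83 × 0.18 = 14.94
  Fieldwork 91 × 0.33 = 30.03
  Weekly reports 81 × 0.07 = 5.67
  Lab reports 40 × 0.08 = 3.2
  Presentations 96 × 0.07 = 6.72
Sum = 69.26
Because the Term paper minimum was not met, the result is Below.

Below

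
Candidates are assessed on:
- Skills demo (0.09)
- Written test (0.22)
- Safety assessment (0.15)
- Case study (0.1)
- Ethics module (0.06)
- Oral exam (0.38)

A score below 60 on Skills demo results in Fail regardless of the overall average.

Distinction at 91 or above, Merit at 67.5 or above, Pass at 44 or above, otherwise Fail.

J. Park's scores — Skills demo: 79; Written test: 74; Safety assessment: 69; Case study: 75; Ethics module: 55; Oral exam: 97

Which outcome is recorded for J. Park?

Merit

Skills demo score 79 ≥ 60: minimum met.
Weighted total:
  Skills demo 79 × 0.09 = 7.11
  Written test 74 × 0.22 = 16.28
  Safety assessment 69 × 0.15 = 10.35
  Case study 75 × 0.1 = 7.5
  Ethics module 55 × 0.06 = 3.3
  Oral exam 97 × 0.38 = 36.86
Sum = 81.4
81.4 is ≥ 67.5 and < 91 → Merit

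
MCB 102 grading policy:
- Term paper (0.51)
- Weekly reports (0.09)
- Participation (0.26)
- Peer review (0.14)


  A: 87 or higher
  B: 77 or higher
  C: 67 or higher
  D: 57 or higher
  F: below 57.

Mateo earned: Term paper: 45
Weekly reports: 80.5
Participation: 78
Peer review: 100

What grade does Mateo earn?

D

Weighted total:
  Term paper 45 × 0.51 = 22.95
  Weekly reports 80.5 × 0.09 = 7.245
  Participation 78 × 0.26 = 20.28
  Peer review 100 × 0.14 = 14
Sum = 64.475
64.475 is ≥ 57 and < 67 → D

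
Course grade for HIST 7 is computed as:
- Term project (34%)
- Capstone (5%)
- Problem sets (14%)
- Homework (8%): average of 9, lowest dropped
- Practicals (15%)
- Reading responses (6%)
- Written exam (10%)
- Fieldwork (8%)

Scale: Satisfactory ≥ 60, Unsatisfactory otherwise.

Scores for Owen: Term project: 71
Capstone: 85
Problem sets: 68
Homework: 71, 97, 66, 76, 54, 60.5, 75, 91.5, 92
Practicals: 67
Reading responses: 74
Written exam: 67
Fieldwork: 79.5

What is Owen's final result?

Satisfactory

Homework: drop 54 → average of remaining 8 = 629/8 = 78.625
Weighted total:
  Term project 71 × 0.34 = 24.14
  Capstone 85 × 0.05 = 4.25
  Problem sets 68 × 0.14 = 9.52
  Homework 78.625 × 0.08 = 6.29
  Practicals 67 × 0.15 = 10.05
  Reading responses 74 × 0.06 = 4.44
  Written exam 67 × 0.1 = 6.7
  Fieldwork 79.5 × 0.08 = 6.36
Sum = 71.75
71.75 ≥ 60 → Satisfactory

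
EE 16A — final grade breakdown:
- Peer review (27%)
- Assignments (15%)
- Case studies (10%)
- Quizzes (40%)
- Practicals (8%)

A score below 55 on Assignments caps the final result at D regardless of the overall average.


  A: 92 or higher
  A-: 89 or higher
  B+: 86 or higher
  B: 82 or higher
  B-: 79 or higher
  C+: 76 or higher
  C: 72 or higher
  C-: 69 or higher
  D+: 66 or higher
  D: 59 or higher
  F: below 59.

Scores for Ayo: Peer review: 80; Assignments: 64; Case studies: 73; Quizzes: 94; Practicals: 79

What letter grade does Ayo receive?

Assignments score 64 ≥ 55: minimum met.
Weighted total:
  Peer review 80 × 0.27 = 21.6
  Assignments 64 × 0.15 = 9.6
  Case studies 73 × 0.1 = 7.3
  Quizzes 94 × 0.4 = 37.6
  Practicals 79 × 0.08 = 6.32
Sum = 82.42
82.42 is ≥ 82 and < 86 → B

B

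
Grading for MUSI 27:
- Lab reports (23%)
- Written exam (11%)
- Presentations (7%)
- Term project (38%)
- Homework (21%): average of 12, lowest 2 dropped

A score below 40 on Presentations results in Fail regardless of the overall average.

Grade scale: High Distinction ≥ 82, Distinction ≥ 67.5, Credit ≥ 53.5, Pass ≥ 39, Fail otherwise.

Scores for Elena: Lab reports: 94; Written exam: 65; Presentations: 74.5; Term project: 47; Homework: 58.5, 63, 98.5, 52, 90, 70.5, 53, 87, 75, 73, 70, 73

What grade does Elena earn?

Distinction

Homework: drop 52, 53 → average of remaining 10 = 758.5/10 = 75.85
Presentations score 74.5 ≥ 40: minimum met.
Weighted total:
  Lab reports 94 × 0.23 = 21.62
  Written exam 65 × 0.11 = 7.15
  Presentations 74.5 × 0.07 = 5.215
  Term project 47 × 0.38 = 17.86
  Homework 75.85 × 0.21 = 15.9285
Sum = 67.7735
67.7735 is ≥ 67.5 and < 82 → Distinction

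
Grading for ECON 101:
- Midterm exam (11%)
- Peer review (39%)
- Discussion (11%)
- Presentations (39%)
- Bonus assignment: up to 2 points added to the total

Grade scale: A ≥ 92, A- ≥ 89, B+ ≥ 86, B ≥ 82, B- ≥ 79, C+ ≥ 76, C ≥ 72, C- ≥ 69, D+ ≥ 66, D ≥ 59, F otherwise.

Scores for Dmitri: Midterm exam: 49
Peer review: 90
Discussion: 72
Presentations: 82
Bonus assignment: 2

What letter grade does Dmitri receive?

Weighted total:
  Midterm exam 49 × 0.11 = 5.39
  Peer review 90 × 0.39 = 35.1
  Discussion 72 × 0.11 = 7.92
  Presentations 82 × 0.39 = 31.98
Sum = 80.39
Bonus assignment: 80.39 + 2 = 82.39
82.39 is ≥ 82 and < 86 → B

B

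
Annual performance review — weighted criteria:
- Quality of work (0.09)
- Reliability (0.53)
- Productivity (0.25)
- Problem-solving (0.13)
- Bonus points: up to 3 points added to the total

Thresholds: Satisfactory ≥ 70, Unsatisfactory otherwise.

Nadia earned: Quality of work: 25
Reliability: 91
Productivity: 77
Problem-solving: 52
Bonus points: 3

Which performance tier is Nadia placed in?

Satisfactory

Weighted total:
  Quality of work 25 × 0.09 = 2.25
  Reliability 91 × 0.53 = 48.23
  Productivity 77 × 0.25 = 19.25
  Problem-solving 52 × 0.13 = 6.76
Sum = 76.49
Bonus points: 76.49 + 3 = 79.49
79.49 ≥ 70 → Satisfactory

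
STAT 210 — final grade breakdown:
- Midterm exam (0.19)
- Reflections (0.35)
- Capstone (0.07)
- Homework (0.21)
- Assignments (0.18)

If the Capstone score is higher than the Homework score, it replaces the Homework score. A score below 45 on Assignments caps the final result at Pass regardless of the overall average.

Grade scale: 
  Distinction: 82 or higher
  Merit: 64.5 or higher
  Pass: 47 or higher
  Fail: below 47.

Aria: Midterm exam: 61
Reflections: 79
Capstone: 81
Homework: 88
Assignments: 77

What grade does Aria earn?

Merit

Capstone (81) ≤ Homework (88), so Homework stays at 88.
Assignments score 77 ≥ 45: minimum met.
Weighted total:
  Midterm exam 61 × 0.19 = 11.59
  Reflections 79 × 0.35 = 27.65
  Capstone 81 × 0.07 = 5.67
  Homework 88 × 0.21 = 18.48
  Assignments 77 × 0.18 = 13.86
Sum = 77.25
77.25 is ≥ 64.5 and < 82 → Merit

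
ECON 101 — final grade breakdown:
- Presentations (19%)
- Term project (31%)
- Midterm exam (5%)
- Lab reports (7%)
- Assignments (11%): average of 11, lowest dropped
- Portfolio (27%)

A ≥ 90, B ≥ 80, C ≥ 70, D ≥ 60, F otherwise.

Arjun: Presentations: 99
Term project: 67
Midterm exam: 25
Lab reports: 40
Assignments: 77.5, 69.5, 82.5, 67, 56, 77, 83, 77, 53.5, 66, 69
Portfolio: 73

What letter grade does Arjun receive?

C

Assignments: drop 53.5 → average of remaining 10 = 724.5/10 = 72.45
Weighted total:
  Presentations 99 × 0.19 = 18.81
  Term project 67 × 0.31 = 20.77
  Midterm exam 25 × 0.05 = 1.25
  Lab reports 40 × 0.07 = 2.8
  Assignments 72.45 × 0.11 = 7.9695
  Portfolio 73 × 0.27 = 19.71
Sum = 71.3095
71.3095 is ≥ 70 and < 80 → C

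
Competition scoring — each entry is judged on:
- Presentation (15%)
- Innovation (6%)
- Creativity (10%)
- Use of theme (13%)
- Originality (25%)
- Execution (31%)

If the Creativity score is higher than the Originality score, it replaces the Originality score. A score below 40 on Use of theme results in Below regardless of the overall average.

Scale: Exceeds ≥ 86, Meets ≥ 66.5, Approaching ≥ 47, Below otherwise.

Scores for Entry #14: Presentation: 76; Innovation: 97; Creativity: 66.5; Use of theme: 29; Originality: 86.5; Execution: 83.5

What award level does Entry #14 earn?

Below

Creativity (66.5) ≤ Originality (86.5), so Originality stays at 86.5.
Use of theme score 29 < 40: minimum not met.
Weighted total:
  Presentation 76 × 0.15 = 11.4
  Innovation 97 × 0.06 = 5.82
  Creativity 66.5 × 0.1 = 6.65
  Use of theme 29 × 0.13 = 3.77
  Originality 86.5 × 0.25 = 21.625
  Execution 83.5 × 0.31 = 25.885
Sum = 75.15
Because the Use of theme minimum was not met, the result is Below.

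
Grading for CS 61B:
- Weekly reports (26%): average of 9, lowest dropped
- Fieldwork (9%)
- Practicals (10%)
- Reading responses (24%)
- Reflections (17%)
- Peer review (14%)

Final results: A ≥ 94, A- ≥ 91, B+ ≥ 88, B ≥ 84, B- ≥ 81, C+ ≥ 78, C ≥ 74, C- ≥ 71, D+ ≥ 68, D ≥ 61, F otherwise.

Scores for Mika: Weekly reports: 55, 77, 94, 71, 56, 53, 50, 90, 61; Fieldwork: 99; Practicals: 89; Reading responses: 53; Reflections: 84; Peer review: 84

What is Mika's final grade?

Weekly reports: drop 50 → average of remaining 8 = 557/8 = 69.625
Weighted total:
  Weekly reports 69.625 × 0.26 = 18.1025
  Fieldwork 99 × 0.09 = 8.91
  Practicals 89 × 0.1 = 8.9
  Reading responses 53 × 0.24 = 12.72
  Reflections 84 × 0.17 = 14.28
  Peer review 84 × 0.14 = 11.76
Sum = 74.6725
74.6725 is ≥ 74 and < 78 → C

C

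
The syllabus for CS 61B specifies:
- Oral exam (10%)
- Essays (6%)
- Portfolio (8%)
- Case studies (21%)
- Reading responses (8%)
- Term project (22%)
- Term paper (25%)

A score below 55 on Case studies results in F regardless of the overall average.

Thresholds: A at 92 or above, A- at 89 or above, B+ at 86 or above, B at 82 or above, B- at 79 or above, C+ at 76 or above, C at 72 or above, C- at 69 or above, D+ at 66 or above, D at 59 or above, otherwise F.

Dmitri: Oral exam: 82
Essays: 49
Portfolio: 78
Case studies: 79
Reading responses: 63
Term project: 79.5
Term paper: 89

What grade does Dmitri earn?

Case studies score 79 ≥ 55: minimum met.
Weighted total:
  Oral exam 82 × 0.1 = 8.2
  Essays 49 × 0.06 = 2.94
  Portfolio 78 × 0.08 = 6.24
  Case studies 79 × 0.21 = 16.59
  Reading responses 63 × 0.08 = 5.04
  Term project 79.5 × 0.22 = 17.49
  Term paper 89 × 0.25 = 22.25
Sum = 78.75
78.75 is ≥ 76 and < 79 → C+

C+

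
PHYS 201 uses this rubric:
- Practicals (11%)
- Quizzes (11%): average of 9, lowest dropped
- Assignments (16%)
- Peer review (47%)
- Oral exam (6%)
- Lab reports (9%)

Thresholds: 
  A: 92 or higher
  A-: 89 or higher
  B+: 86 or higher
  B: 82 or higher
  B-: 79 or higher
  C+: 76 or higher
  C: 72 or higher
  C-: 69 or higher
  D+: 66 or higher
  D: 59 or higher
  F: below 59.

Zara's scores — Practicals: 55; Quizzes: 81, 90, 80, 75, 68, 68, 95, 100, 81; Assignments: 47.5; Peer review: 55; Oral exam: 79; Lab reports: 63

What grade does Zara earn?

D

Quizzes: drop 68 → average of remaining 8 = 670/8 = 83.75
Weighted total:
  Practicals 55 × 0.11 = 6.05
  Quizzes 83.75 × 0.11 = 9.2125
  Assignments 47.5 × 0.16 = 7.6
  Peer review 55 × 0.47 = 25.85
  Oral exam 79 × 0.06 = 4.74
  Lab reports 63 × 0.09 = 5.67
Sum = 59.1225
59.1225 is ≥ 59 and < 66 → D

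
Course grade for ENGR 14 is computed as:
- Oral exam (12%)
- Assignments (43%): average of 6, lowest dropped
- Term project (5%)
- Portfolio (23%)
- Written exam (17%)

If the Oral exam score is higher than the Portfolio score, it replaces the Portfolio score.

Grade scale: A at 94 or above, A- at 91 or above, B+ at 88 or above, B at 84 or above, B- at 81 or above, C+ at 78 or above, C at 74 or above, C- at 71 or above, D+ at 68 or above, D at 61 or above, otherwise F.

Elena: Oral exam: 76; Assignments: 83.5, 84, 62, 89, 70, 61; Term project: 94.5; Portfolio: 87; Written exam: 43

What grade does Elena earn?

C

Assignments: drop 61 → average of remaining 5 = 388.5/5 = 77.7
Oral exam (76) ≤ Portfolio (87), so Portfolio stays at 87.
Weighted total:
  Oral exam 76 × 0.12 = 9.12
  Assignments 77.7 × 0.43 = 33.411
  Term project 94.5 × 0.05 = 4.725
  Portfolio 87 × 0.23 = 20.01
  Written exam 43 × 0.17 = 7.31
Sum = 74.576
74.576 is ≥ 74 and < 78 → C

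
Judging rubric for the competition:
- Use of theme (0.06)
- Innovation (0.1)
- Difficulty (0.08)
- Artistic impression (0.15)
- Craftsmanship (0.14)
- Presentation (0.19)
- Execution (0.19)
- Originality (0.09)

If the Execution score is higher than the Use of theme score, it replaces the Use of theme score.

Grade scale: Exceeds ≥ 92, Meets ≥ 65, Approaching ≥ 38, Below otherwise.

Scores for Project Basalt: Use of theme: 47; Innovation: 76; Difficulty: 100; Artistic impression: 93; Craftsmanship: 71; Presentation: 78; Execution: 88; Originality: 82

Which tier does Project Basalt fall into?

Execution (88) > Use of theme (47), so Use of theme counts as 88.
Weighted total:
  Use of theme 88 × 0.06 = 5.28
  Innovation 76 × 0.1 = 7.6
  Difficulty 100 × 0.08 = 8
  Artistic impression 93 × 0.15 = 13.95
  Craftsmanship 71 × 0.14 = 9.94
  Presentation 78 × 0.19 = 14.82
  Execution 88 × 0.19 = 16.72
  Originality 82 × 0.09 = 7.38
Sum = 83.69
83.69 is ≥ 65 and < 92 → Meets

Meets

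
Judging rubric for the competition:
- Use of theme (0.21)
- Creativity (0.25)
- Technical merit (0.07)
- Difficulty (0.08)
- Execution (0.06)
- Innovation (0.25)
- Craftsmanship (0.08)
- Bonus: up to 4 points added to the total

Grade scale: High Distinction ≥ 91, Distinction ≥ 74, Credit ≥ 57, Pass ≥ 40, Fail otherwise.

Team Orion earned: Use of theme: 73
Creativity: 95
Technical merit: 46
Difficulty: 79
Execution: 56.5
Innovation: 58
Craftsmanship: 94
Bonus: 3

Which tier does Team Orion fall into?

Weighted total:
  Use of theme 73 × 0.21 = 15.33
  Creativity 95 × 0.25 = 23.75
  Technical merit 46 × 0.07 = 3.22
  Difficulty 79 × 0.08 = 6.32
  Execution 56.5 × 0.06 = 3.39
  Innovation 58 × 0.25 = 14.5
  Craftsmanship 94 × 0.08 = 7.52
Sum = 74.03
Bonus: 74.03 + 3 = 77.03
77.03 is ≥ 74 and < 91 → Distinction

Distinction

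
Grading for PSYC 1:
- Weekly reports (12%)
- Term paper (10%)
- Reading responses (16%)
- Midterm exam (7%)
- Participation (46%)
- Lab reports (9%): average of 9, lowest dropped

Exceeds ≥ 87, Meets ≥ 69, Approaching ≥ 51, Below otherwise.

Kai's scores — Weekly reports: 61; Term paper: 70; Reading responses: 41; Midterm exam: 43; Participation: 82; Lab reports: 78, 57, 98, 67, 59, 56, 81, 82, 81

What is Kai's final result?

Lab reports: drop 56 → average of remaining 8 = 603/8 = 75.375
Weighted total:
  Weekly reports 61 × 0.12 = 7.32
  Term paper 70 × 0.1 = 7
  Reading responses 41 × 0.16 = 6.56
  Midterm exam 43 × 0.07 = 3.01
  Participation 82 × 0.46 = 37.72
  Lab reports 75.375 × 0.09 = 6.78375
Sum = 68.39375
68.39375 is ≥ 51 and < 69 → Approaching

Approaching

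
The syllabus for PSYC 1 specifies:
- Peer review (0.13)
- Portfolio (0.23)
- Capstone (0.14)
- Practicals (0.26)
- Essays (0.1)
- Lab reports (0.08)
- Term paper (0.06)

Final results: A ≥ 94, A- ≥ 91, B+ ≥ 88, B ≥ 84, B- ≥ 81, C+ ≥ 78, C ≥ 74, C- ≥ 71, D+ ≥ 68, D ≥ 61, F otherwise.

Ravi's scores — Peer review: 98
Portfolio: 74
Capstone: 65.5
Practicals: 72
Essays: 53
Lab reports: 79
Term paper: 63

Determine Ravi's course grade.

Weighted total:
  Peer review 98 × 0.13 = 12.74
  Portfolio 74 × 0.23 = 17.02
  Capstone 65.5 × 0.14 = 9.17
  Practicals 72 × 0.26 = 18.72
  Essays 53 × 0.1 = 5.3
  Lab reports 79 × 0.08 = 6.32
  Term paper 63 × 0.06 = 3.78
Sum = 73.05
73.05 is ≥ 71 and < 74 → C-

C-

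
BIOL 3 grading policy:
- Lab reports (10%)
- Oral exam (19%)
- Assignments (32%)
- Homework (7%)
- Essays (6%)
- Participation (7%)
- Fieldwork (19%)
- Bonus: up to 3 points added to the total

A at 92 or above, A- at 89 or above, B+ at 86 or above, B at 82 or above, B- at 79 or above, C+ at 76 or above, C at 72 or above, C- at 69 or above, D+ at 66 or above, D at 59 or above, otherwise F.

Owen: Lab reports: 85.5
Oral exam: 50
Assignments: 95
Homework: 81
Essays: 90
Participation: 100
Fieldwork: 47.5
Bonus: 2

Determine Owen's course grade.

C+

Weighted total:
  Lab reports 85.5 × 0.1 = 8.55
  Oral exam 50 × 0.19 = 9.5
  Assignments 95 × 0.32 = 30.4
  Homework 81 × 0.07 = 5.67
  Essays 90 × 0.06 = 5.4
  Participation 100 × 0.07 = 7
  Fieldwork 47.5 × 0.19 = 9.025
Sum = 75.545
Bonus: 75.545 + 2 = 77.545
77.545 is ≥ 76 and < 79 → C+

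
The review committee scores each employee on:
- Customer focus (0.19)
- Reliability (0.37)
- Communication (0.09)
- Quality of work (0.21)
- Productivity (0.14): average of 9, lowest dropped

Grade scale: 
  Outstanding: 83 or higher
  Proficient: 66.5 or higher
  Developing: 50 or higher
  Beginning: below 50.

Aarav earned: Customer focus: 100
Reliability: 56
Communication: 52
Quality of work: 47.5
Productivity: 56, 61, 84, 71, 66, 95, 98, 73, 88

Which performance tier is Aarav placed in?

Developing

Productivity: drop 56 → average of remaining 8 = 636/8 = 79.5
Weighted total:
  Customer focus 100 × 0.19 = 19
  Reliability 56 × 0.37 = 20.72
  Communication 52 × 0.09 = 4.68
  Quality of work 47.5 × 0.21 = 9.975
  Productivity 79.5 × 0.14 = 11.13
Sum = 65.505
65.505 is ≥ 50 and < 66.5 → Developing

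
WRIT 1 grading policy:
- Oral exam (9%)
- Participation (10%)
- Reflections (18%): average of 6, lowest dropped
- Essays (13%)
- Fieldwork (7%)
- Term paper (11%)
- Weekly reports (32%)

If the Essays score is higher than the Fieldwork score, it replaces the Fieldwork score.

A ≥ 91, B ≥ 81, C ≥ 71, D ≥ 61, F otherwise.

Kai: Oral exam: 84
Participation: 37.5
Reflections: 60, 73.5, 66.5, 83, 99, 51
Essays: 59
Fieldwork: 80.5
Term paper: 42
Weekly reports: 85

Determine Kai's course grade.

D

Reflections: drop 51 → average of remaining 5 = 382/5 = 76.4
Essays (59) ≤ Fieldwork (80.5), so Fieldwork stays at 80.5.
Weighted total:
  Oral exam 84 × 0.09 = 7.56
  Participation 37.5 × 0.1 = 3.75
  Reflections 76.4 × 0.18 = 13.752
  Essays 59 × 0.13 = 7.67
  Fieldwork 80.5 × 0.07 = 5.635
  Term paper 42 × 0.11 = 4.62
  Weekly reports 85 × 0.32 = 27.2
Sum = 70.187
70.187 is ≥ 61 and < 71 → D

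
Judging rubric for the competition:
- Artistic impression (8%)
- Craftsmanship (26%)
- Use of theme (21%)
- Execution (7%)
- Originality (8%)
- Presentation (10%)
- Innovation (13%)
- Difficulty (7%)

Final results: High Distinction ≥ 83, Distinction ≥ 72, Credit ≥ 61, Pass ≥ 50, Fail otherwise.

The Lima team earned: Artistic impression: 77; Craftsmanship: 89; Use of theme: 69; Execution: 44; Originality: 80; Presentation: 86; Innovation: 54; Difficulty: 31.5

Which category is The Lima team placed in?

Weighted total:
  Artistic impression 77 × 0.08 = 6.16
  Craftsmanship 89 × 0.26 = 23.14
  Use of theme 69 × 0.21 = 14.49
  Execution 44 × 0.07 = 3.08
  Originality 80 × 0.08 = 6.4
  Presentation 86 × 0.1 = 8.6
  Innovation 54 × 0.13 = 7.02
  Difficulty 31.5 × 0.07 = 2.205
Sum = 71.095
71.095 is ≥ 61 and < 72 → Credit

Credit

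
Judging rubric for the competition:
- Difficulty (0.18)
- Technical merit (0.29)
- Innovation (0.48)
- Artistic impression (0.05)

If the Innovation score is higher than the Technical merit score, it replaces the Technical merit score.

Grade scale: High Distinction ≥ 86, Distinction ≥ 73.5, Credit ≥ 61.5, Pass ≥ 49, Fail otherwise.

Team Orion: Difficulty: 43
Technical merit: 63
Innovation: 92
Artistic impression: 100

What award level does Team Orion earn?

Innovation (92) > Technical merit (63), so Technical merit counts as 92.
Weighted total:
  Difficulty 43 × 0.18 = 7.74
  Technical merit 92 × 0.29 = 26.68
  Innovation 92 × 0.48 = 44.16
  Artistic impression 100 × 0.05 = 5
Sum = 83.58
83.58 is ≥ 73.5 and < 86 → Distinction

Distinction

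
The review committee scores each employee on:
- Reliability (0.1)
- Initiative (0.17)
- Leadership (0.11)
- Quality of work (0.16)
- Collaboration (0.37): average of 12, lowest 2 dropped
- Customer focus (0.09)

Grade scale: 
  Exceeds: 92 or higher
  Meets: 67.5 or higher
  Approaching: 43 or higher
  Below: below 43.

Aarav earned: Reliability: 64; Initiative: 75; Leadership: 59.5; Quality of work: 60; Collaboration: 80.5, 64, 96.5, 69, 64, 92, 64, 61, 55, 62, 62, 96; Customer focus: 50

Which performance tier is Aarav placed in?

Meets

Collaboration: drop 55, 61 → average of remaining 10 = 750/10 = 75
Weighted total:
  Reliability 64 × 0.1 = 6.4
  Initiative 75 × 0.17 = 12.75
  Leadership 59.5 × 0.11 = 6.545
  Quality of work 60 × 0.16 = 9.6
  Collaboration 75 × 0.37 = 27.75
  Customer focus 50 × 0.09 = 4.5
Sum = 67.545
67.545 is ≥ 67.5 and < 92 → Meets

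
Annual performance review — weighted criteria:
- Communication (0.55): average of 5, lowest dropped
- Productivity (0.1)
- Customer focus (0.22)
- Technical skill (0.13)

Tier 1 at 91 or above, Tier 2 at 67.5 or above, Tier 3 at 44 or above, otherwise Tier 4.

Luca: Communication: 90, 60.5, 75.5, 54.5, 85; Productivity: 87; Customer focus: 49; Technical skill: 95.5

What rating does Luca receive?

Communication: drop 54.5 → average of remaining 4 = 311/4 = 77.75
Weighted total:
  Communication 77.75 × 0.55 = 42.7625
  Productivity 87 × 0.1 = 8.7
  Customer focus 49 × 0.22 = 10.78
  Technical skill 95.5 × 0.13 = 12.415
Sum = 74.6575
74.6575 is ≥ 67.5 and < 91 → Tier 2

Tier 2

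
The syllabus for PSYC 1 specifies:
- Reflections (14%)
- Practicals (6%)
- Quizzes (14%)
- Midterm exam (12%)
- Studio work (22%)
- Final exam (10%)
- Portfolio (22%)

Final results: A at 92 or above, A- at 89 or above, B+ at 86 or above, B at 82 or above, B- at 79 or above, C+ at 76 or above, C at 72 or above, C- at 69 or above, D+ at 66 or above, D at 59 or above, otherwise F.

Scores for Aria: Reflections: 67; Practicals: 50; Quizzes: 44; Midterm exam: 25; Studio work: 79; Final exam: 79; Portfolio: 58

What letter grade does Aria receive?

D

Weighted total:
  Reflections 67 × 0.14 = 9.38
  Practicals 50 × 0.06 = 3
  Quizzes 44 × 0.14 = 6.16
  Midterm exam 25 × 0.12 = 3
  Studio work 79 × 0.22 = 17.38
  Final exam 79 × 0.1 = 7.9
  Portfolio 58 × 0.22 = 12.76
Sum = 59.58
59.58 is ≥ 59 and < 66 → D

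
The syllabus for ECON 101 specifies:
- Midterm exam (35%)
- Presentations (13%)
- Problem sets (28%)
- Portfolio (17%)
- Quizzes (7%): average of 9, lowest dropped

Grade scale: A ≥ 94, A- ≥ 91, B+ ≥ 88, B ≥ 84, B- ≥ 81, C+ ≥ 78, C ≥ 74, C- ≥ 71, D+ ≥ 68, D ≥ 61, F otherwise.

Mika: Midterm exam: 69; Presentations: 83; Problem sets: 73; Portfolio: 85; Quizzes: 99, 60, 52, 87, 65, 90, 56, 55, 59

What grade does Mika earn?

Quizzes: drop 52 → average of remaining 8 = 571/8 = 71.375
Weighted total:
  Midterm exam 69 × 0.35 = 24.15
  Presentations 83 × 0.13 = 10.79
  Problem sets 73 × 0.28 = 20.44
  Portfolio 85 × 0.17 = 14.45
  Quizzes 71.375 × 0.07 = 4.99625
Sum = 74.82625
74.82625 is ≥ 74 and < 78 → C

C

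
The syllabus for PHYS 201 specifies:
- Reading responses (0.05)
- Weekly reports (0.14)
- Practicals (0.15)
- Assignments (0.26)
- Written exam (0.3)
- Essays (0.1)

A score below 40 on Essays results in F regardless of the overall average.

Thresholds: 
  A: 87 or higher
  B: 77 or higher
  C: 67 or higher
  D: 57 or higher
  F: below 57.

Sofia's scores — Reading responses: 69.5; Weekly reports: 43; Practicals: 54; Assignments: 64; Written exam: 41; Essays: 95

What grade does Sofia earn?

Essays score 95 ≥ 40: minimum met.
Weighted total:
  Reading responses 69.5 × 0.05 = 3.475
  Weekly reports 43 × 0.14 = 6.02
  Practicals 54 × 0.15 = 8.1
  Assignments 64 × 0.26 = 16.64
  Written exam 41 × 0.3 = 12.3
  Essays 95 × 0.1 = 9.5
Sum = 56.035
56.035 < 57 → F

F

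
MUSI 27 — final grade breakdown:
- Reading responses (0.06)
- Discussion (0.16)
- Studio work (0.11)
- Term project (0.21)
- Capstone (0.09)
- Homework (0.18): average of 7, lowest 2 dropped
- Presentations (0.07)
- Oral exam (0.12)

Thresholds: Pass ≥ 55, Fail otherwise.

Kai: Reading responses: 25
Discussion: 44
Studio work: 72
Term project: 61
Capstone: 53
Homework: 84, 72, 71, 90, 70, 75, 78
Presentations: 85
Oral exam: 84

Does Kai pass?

Pass

Homework: drop 70, 71 → average of remaining 5 = 399/5 = 79.8
Weighted total:
  Reading responses 25 × 0.06 = 1.5
  Discussion 44 × 0.16 = 7.04
  Studio work 72 × 0.11 = 7.92
  Term project 61 × 0.21 = 12.81
  Capstone 53 × 0.09 = 4.77
  Homework 79.8 × 0.18 = 14.364
  Presentations 85 × 0.07 = 5.95
  Oral exam 84 × 0.12 = 10.08
Sum = 64.434
64.434 ≥ 55 → Pass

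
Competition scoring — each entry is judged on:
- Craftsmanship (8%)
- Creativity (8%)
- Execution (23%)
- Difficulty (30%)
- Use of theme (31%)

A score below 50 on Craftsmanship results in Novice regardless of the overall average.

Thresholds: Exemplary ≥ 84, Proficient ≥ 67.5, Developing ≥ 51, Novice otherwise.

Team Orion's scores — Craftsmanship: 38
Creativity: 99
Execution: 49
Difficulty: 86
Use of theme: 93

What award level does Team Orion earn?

Novice

Craftsmanship score 38 < 50: minimum not met.
Weighted total:
  Craftsmanship 38 × 0.08 = 3.04
  Creativity 99 × 0.08 = 7.92
  Execution 49 × 0.23 = 11.27
  Difficulty 86 × 0.3 = 25.8
  Use of theme 93 × 0.31 = 28.83
Sum = 76.86
Because the Craftsmanship minimum was not met, the result is Novice.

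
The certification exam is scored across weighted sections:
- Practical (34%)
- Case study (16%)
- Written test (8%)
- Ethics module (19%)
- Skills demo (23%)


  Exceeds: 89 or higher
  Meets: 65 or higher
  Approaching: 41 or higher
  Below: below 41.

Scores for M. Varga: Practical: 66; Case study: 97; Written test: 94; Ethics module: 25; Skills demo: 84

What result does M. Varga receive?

Meets

Weighted total:
  Practical 66 × 0.34 = 22.44
  Case study 97 × 0.16 = 15.52
  Written test 94 × 0.08 = 7.52
  Ethics module 25 × 0.19 = 4.75
  Skills demo 84 × 0.23 = 19.32
Sum = 69.55
69.55 is ≥ 65 and < 89 → Meets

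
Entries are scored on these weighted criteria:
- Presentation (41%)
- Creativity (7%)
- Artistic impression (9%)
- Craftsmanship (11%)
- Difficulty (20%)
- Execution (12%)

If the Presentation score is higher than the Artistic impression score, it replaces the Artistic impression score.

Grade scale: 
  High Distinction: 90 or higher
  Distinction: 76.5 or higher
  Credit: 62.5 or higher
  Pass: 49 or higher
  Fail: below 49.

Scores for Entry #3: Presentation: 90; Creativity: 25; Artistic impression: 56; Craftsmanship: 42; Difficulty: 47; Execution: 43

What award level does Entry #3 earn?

Credit

Presentation (90) > Artistic impression (56), so Artistic impression counts as 90.
Weighted total:
  Presentation 90 × 0.41 = 36.9
  Creativity 25 × 0.07 = 1.75
  Artistic impression 90 × 0.09 = 8.1
  Craftsmanship 42 × 0.11 = 4.62
  Difficulty 47 × 0.2 = 9.4
  Execution 43 × 0.12 = 5.16
Sum = 65.93
65.93 is ≥ 62.5 and < 76.5 → Credit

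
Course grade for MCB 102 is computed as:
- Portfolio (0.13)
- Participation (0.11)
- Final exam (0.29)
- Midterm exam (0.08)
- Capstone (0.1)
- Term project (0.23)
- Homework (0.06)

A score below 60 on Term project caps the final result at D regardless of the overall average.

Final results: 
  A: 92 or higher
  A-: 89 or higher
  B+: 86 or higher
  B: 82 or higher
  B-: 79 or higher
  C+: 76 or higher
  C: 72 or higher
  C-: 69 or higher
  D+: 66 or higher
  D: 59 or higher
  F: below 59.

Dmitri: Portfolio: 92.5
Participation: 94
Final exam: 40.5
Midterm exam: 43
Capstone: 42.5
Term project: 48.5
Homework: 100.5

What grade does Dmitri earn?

Term project score 48.5 < 60: minimum not met.
Weighted total:
  Portfolio 92.5 × 0.13 = 12.025
  Participation 94 × 0.11 = 10.34
  Final exam 40.5 × 0.29 = 11.745
  Midterm exam 43 × 0.08 = 3.44
  Capstone 42.5 × 0.1 = 4.25
  Term project 48.5 × 0.23 = 11.155
  Homework 100.5 × 0.06 = 6.03
Sum = 58.985
58.985 would be F; cap at D applies → F.

F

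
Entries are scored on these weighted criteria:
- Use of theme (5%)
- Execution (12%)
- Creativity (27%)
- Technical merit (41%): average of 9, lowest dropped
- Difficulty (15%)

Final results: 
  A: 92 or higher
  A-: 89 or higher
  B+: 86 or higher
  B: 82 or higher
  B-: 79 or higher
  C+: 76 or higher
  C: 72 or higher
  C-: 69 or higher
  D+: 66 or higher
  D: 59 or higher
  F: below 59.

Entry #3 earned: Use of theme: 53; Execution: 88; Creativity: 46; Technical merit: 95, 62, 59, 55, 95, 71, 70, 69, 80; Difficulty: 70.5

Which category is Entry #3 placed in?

Technical merit: drop 55 → average of remaining 8 = 601/8 = 75.125
Weighted total:
  Use of theme 53 × 0.05 = 2.65
  Execution 88 × 0.12 = 10.56
  Creativity 46 × 0.27 = 12.42
  Technical merit 75.125 × 0.41 = 30.80125
  Difficulty 70.5 × 0.15 = 10.575
Sum = 67.00625
67.00625 is ≥ 66 and < 69 → D+

D+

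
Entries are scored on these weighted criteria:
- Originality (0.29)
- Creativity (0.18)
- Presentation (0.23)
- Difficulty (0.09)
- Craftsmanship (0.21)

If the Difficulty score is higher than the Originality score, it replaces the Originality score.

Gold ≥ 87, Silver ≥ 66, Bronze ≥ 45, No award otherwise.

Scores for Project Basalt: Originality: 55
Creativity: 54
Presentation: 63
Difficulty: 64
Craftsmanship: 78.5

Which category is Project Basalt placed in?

Bronze

Difficulty (64) > Originality (55), so Originality counts as 64.
Weighted total:
  Originality 64 × 0.29 = 18.56
  Creativity 54 × 0.18 = 9.72
  Presentation 63 × 0.23 = 14.49
  Difficulty 64 × 0.09 = 5.76
  Craftsmanship 78.5 × 0.21 = 16.485
Sum = 65.015
65.015 is ≥ 45 and < 66 → Bronze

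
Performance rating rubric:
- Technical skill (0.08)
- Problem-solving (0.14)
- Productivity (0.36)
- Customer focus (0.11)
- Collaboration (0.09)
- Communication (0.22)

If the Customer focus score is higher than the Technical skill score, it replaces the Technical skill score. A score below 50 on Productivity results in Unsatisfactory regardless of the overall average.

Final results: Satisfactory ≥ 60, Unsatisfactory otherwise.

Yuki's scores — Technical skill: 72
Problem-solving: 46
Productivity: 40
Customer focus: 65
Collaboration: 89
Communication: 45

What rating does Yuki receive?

Unsatisfactory

Customer focus (65) ≤ Technical skill (72), so Technical skill stays at 72.
Productivity score 40 < 50: minimum not met.
Weighted total:
  Technical skill 72 × 0.08 = 5.76
  Problem-solving 46 × 0.14 = 6.44
  Productivity 40 × 0.36 = 14.4
  Customer focus 65 × 0.11 = 7.15
  Collaboration 89 × 0.09 = 8.01
  Communication 45 × 0.22 = 9.9
Sum = 51.66
Because the Productivity minimum was not met, the result is Unsatisfactory.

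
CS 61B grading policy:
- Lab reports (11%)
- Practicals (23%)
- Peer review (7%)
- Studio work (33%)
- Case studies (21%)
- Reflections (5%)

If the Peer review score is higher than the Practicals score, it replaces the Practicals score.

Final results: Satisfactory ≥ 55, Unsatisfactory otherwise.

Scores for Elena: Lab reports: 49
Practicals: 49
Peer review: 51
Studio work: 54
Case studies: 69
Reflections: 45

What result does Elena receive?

Peer review (51) > Practicals (49), so Practicals counts as 51.
Weighted total:
  Lab reports 49 × 0.11 = 5.39
  Practicals 51 × 0.23 = 11.73
  Peer review 51 × 0.07 = 3.57
  Studio work 54 × 0.33 = 17.82
  Case studies 69 × 0.21 = 14.49
  Reflections 45 × 0.05 = 2.25
Sum = 55.25
55.25 ≥ 55 → Satisfactory

Satisfactory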